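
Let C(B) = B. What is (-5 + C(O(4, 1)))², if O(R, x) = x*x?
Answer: 16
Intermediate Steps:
O(R, x) = x²
(-5 + C(O(4, 1)))² = (-5 + 1²)² = (-5 + 1)² = (-4)² = 16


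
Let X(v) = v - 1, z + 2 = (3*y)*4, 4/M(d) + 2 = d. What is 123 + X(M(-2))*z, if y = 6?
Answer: -17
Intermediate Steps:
M(d) = 4/(-2 + d)
z = 70 (z = -2 + (3*6)*4 = -2 + 18*4 = -2 + 72 = 70)
X(v) = -1 + v
123 + X(M(-2))*z = 123 + (-1 + 4/(-2 - 2))*70 = 123 + (-1 + 4/(-4))*70 = 123 + (-1 + 4*(-¼))*70 = 123 + (-1 - 1)*70 = 123 - 2*70 = 123 - 140 = -17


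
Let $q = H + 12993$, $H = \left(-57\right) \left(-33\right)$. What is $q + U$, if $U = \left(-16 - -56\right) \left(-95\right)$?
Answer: $11074$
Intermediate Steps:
$H = 1881$
$U = -3800$ ($U = \left(-16 + 56\right) \left(-95\right) = 40 \left(-95\right) = -3800$)
$q = 14874$ ($q = 1881 + 12993 = 14874$)
$q + U = 14874 - 3800 = 11074$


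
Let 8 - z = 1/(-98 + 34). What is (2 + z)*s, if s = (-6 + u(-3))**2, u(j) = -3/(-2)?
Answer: 51921/256 ≈ 202.82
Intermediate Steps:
u(j) = 3/2 (u(j) = -3*(-1/2) = 3/2)
z = 513/64 (z = 8 - 1/(-98 + 34) = 8 - 1/(-64) = 8 - 1*(-1/64) = 8 + 1/64 = 513/64 ≈ 8.0156)
s = 81/4 (s = (-6 + 3/2)**2 = (-9/2)**2 = 81/4 ≈ 20.250)
(2 + z)*s = (2 + 513/64)*(81/4) = (641/64)*(81/4) = 51921/256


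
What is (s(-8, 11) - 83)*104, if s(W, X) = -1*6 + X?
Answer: -8112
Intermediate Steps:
s(W, X) = -6 + X
(s(-8, 11) - 83)*104 = ((-6 + 11) - 83)*104 = (5 - 83)*104 = -78*104 = -8112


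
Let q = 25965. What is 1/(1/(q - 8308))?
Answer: 17657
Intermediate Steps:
1/(1/(q - 8308)) = 1/(1/(25965 - 8308)) = 1/(1/17657) = 17657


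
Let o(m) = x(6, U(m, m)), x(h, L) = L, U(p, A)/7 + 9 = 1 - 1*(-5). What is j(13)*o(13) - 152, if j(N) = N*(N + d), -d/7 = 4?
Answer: 3943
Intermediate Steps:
U(p, A) = -21 (U(p, A) = -63 + 7*(1 - 1*(-5)) = -63 + 7*(1 + 5) = -63 + 7*6 = -63 + 42 = -21)
d = -28 (d = -7*4 = -28)
o(m) = -21
j(N) = N*(-28 + N) (j(N) = N*(N - 28) = N*(-28 + N))
j(13)*o(13) - 152 = (13*(-28 + 13))*(-21) - 152 = (13*(-15))*(-21) - 152 = -195*(-21) - 152 = 4095 - 152 = 3943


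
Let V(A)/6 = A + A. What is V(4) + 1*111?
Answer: 159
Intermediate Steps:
V(A) = 12*A (V(A) = 6*(A + A) = 6*(2*A) = 12*A)
V(4) + 1*111 = 12*4 + 1*111 = 48 + 111 = 159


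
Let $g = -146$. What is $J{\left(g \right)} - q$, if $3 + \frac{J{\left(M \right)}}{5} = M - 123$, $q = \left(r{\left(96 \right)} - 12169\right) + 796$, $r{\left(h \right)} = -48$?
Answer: $10061$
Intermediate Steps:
$q = -11421$ ($q = \left(-48 - 12169\right) + 796 = -12217 + 796 = -11421$)
$J{\left(M \right)} = -630 + 5 M$ ($J{\left(M \right)} = -15 + 5 \left(M - 123\right) = -15 + 5 \left(-123 + M\right) = -15 + \left(-615 + 5 M\right) = -630 + 5 M$)
$J{\left(g \right)} - q = \left(-630 + 5 \left(-146\right)\right) - -11421 = \left(-630 - 730\right) + 11421 = -1360 + 11421 = 10061$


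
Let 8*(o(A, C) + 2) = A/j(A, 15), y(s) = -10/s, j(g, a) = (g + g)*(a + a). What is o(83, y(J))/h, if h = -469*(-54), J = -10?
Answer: -137/1736640 ≈ -7.8888e-5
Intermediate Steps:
j(g, a) = 4*a*g (j(g, a) = (2*g)*(2*a) = 4*a*g)
o(A, C) = -959/480 (o(A, C) = -2 + (A/((4*15*A)))/8 = -2 + (A/((60*A)))/8 = -2 + (A*(1/(60*A)))/8 = -2 + (⅛)*(1/60) = -2 + 1/480 = -959/480)
h = 25326
o(83, y(J))/h = -959/480/25326 = -959/480*1/25326 = -137/1736640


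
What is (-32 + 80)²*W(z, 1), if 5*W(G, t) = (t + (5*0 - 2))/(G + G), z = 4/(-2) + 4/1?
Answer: -576/5 ≈ -115.20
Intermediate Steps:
z = 2 (z = 4*(-½) + 4*1 = -2 + 4 = 2)
W(G, t) = (-2 + t)/(10*G) (W(G, t) = ((t + (5*0 - 2))/(G + G))/5 = ((t + (0 - 2))/((2*G)))/5 = ((t - 2)*(1/(2*G)))/5 = ((-2 + t)*(1/(2*G)))/5 = ((-2 + t)/(2*G))/5 = (-2 + t)/(10*G))
(-32 + 80)²*W(z, 1) = (-32 + 80)²*((⅒)*(-2 + 1)/2) = 48²*((⅒)*(½)*(-1)) = 2304*(-1/20) = -576/5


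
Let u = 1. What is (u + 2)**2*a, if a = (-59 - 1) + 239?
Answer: 1611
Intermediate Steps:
a = 179 (a = -60 + 239 = 179)
(u + 2)**2*a = (1 + 2)**2*179 = 3**2*179 = 9*179 = 1611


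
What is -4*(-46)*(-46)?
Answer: -8464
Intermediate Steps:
-4*(-46)*(-46) = 184*(-46) = -8464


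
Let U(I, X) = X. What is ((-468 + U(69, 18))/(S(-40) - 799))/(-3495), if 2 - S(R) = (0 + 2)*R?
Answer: -10/55687 ≈ -0.00017958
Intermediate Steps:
S(R) = 2 - 2*R (S(R) = 2 - (0 + 2)*R = 2 - 2*R)
((-468 + U(69, 18))/(S(-40) - 799))/(-3495) = ((-468 + 18)/((2 - 2*(-40)) - 799))/(-3495) = -450/((2 + 80) - 799)*(-1/3495) = -450/(82 - 799)*(-1/3495) = -450/(-717)*(-1/3495) = -450*(-1/717)*(-1/3495) = (150/239)*(-1/3495) = -10/55687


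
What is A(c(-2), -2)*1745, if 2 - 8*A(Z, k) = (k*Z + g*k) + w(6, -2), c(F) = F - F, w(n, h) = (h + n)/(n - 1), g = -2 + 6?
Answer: 8027/4 ≈ 2006.8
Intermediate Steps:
g = 4
w(n, h) = (h + n)/(-1 + n)
c(F) = 0
A(Z, k) = 3/20 - k/2 - Z*k/8 (A(Z, k) = ¼ - ((k*Z + 4*k) + (-2 + 6)/(-1 + 6))/8 = ¼ - ((Z*k + 4*k) + 4/5)/8 = ¼ - ((4*k + Z*k) + (⅕)*4)/8 = ¼ - ((4*k + Z*k) + ⅘)/8 = ¼ - (⅘ + 4*k + Z*k)/8 = ¼ + (-⅒ - k/2 - Z*k/8) = 3/20 - k/2 - Z*k/8)
A(c(-2), -2)*1745 = (3/20 - ½*(-2) - ⅛*0*(-2))*1745 = (3/20 + 1 + 0)*1745 = (23/20)*1745 = 8027/4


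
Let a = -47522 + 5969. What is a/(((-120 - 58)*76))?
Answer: 2187/712 ≈ 3.0716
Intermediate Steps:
a = -41553
a/(((-120 - 58)*76)) = -41553*1/(76*(-120 - 58)) = -41553/((-178*76)) = -41553/(-13528) = -41553*(-1/13528) = 2187/712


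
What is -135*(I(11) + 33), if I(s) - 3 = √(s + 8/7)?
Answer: -4860 - 135*√595/7 ≈ -5330.4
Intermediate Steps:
I(s) = 3 + √(8/7 + s) (I(s) = 3 + √(s + 8/7) = 3 + √(8/7 + s))
-135*(I(11) + 33) = -135*((3 + √(56 + 49*11)/7) + 33) = -135*((3 + √(56 + 539)/7) + 33) = -135*((3 + √595/7) + 33) = -135*(36 + √595/7) = -4860 - 135*√595/7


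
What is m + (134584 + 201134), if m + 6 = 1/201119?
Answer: 67518061729/201119 ≈ 3.3571e+5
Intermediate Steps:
m = -1206713/201119 (m = -6 + 1/201119 = -1206713/201119 ≈ -6.0000)
m + (134584 + 201134) = -1206713/201119 + (134584 + 201134) = -1206713/201119 + 335718 = 67518061729/201119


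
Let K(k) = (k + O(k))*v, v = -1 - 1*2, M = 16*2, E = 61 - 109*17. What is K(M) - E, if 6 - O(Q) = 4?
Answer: 1690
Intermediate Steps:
O(Q) = 2 (O(Q) = 6 - 1*4 = 6 - 4 = 2)
E = -1792 (E = 61 - 1853 = -1792)
M = 32
v = -3 (v = -1 - 2 = -3)
K(k) = -6 - 3*k (K(k) = (k + 2)*(-3) = (2 + k)*(-3) = -6 - 3*k)
K(M) - E = (-6 - 3*32) - 1*(-1792) = (-6 - 96) + 1792 = -102 + 1792 = 1690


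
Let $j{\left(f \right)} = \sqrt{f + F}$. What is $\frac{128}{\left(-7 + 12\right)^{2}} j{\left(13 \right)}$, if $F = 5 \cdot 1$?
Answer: $\frac{384 \sqrt{2}}{25} \approx 21.722$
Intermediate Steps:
$F = 5$
$j{\left(f \right)} = \sqrt{5 + f}$ ($j{\left(f \right)} = \sqrt{f + 5} = \sqrt{5 + f}$)
$\frac{128}{\left(-7 + 12\right)^{2}} j{\left(13 \right)} = \frac{128}{\left(-7 + 12\right)^{2}} \sqrt{5 + 13} = \frac{128}{5^{2}} \sqrt{18} = \frac{128}{25} \cdot 3 \sqrt{2} = 128 \cdot \frac{1}{25} \cdot 3 \sqrt{2} = \frac{128 \cdot 3 \sqrt{2}}{25} = \frac{384 \sqrt{2}}{25}$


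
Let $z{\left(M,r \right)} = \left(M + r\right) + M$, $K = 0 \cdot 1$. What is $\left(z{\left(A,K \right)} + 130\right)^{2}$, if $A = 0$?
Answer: $16900$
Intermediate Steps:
$K = 0$
$z{\left(M,r \right)} = r + 2 M$
$\left(z{\left(A,K \right)} + 130\right)^{2} = \left(\left(0 + 2 \cdot 0\right) + 130\right)^{2} = \left(\left(0 + 0\right) + 130\right)^{2} = \left(0 + 130\right)^{2} = 130^{2} = 16900$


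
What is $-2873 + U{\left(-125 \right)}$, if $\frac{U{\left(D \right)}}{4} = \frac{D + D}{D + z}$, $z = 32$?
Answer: $- \frac{266189}{93} \approx -2862.2$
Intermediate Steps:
$U{\left(D \right)} = \frac{8 D}{32 + D}$ ($U{\left(D \right)} = 4 \frac{D + D}{D + 32} = 4 \frac{2 D}{32 + D} = \frac{8 D}{32 + D}$)
$-2873 + U{\left(-125 \right)} = -2873 + 8 \left(-125\right) \frac{1}{32 - 125} = -2873 + 8 \left(-125\right) \frac{1}{-93} = -2873 + 8 \left(-125\right) \left(- \frac{1}{93}\right) = -2873 + \frac{1000}{93} = - \frac{266189}{93}$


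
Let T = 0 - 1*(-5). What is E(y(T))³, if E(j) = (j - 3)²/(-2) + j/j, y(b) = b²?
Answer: -13997521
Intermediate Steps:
T = 5 (T = 0 + 5 = 5)
E(j) = 1 - (-3 + j)²/2 (E(j) = (-3 + j)²*(-½) + 1 = -(-3 + j)²/2 + 1 = 1 - (-3 + j)²/2)
E(y(T))³ = (1 - (-3 + 5²)²/2)³ = (1 - (-3 + 25)²/2)³ = (1 - ½*22²)³ = (1 - ½*484)³ = (1 - 242)³ = (-241)³ = -13997521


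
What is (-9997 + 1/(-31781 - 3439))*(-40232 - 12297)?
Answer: 18495163638389/35220 ≈ 5.2513e+8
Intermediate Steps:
(-9997 + 1/(-31781 - 3439))*(-40232 - 12297) = (-9997 + 1/(-35220))*(-52529) = (-9997 - 1/35220)*(-52529) = -352094341/35220*(-52529) = 18495163638389/35220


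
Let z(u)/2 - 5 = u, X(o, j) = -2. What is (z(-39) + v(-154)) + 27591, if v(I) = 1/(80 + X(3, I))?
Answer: 2146795/78 ≈ 27523.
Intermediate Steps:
z(u) = 10 + 2*u
v(I) = 1/78 (v(I) = 1/(80 - 2) = 1/78)
(z(-39) + v(-154)) + 27591 = ((10 + 2*(-39)) + 1/78) + 27591 = ((10 - 78) + 1/78) + 27591 = (-68 + 1/78) + 27591 = -5303/78 + 27591 = 2146795/78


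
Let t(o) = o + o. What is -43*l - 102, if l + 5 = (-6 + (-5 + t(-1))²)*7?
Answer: -12830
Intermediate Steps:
t(o) = 2*o
l = 296 (l = -5 + (-6 + (-5 + 2*(-1))²)*7 = -5 + (-6 + (-5 - 2)²)*7 = -5 + (-6 + (-7)²)*7 = -5 + (-6 + 49)*7 = -5 + 43*7 = -5 + 301 = 296)
-43*l - 102 = -43*296 - 102 = -12728 - 102 = -12830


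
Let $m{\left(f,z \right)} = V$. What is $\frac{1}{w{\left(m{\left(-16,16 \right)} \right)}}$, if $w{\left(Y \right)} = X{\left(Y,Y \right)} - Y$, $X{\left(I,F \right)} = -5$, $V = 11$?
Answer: $- \frac{1}{16} \approx -0.0625$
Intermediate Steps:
$m{\left(f,z \right)} = 11$
$w{\left(Y \right)} = -5 - Y$
$\frac{1}{w{\left(m{\left(-16,16 \right)} \right)}} = \frac{1}{-5 - 11} = \frac{1}{-16} = - \frac{1}{16}$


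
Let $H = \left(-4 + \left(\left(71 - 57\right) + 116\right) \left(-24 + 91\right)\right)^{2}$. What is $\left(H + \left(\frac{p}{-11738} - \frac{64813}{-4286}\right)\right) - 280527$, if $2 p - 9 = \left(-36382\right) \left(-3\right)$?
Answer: $\frac{3799034909682641}{50309068} \approx 7.5514 \cdot 10^{7}$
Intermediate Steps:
$p = \frac{109155}{2}$ ($p = \frac{9}{2} + \frac{\left(-36382\right) \left(-3\right)}{2} = \frac{9}{2} + \frac{1}{2} \cdot 109146 = \frac{9}{2} + 54573 = \frac{109155}{2} \approx 54578.0$)
$H = 75794436$ ($H = \left(-4 + \left(\left(71 - 57\right) + 116\right) 67\right)^{2} = \left(-4 + \left(14 + 116\right) 67\right)^{2} = \left(-4 + 130 \cdot 67\right)^{2} = \left(-4 + 8710\right)^{2} = 8706^{2} = 75794436$)
$\left(H + \left(\frac{p}{-11738} - \frac{64813}{-4286}\right)\right) - 280527 = \left(75794436 + \left(\frac{109155}{2 \left(-11738\right)} - \frac{64813}{-4286}\right)\right) - 280527 = \left(75794436 + \left(\frac{109155}{2} \left(- \frac{1}{11738}\right) - - \frac{64813}{4286}\right)\right) - 280527 = \left(75794436 + \left(- \frac{109155}{23476} + \frac{64813}{4286}\right)\right) - 280527 = \left(75794436 + \frac{526855829}{50309068}\right) - 280527 = \frac{3813147961601477}{50309068} - 280527 = \frac{3799034909682641}{50309068}$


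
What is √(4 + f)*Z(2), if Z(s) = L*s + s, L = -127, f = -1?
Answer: -252*√3 ≈ -436.48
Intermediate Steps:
Z(s) = -126*s (Z(s) = -127*s + s = -126*s)
√(4 + f)*Z(2) = √(4 - 1)*(-126*2) = √3*(-252) = -252*√3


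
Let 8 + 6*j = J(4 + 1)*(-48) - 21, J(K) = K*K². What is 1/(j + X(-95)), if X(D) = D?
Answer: -6/6599 ≈ -0.00090923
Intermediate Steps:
J(K) = K³
j = -6029/6 (j = -4/3 + ((4 + 1)³*(-48) - 21)/6 = -4/3 + (5³*(-48) - 21)/6 = -4/3 + (125*(-48) - 21)/6 = -4/3 + (-6000 - 21)/6 = -4/3 + (⅙)*(-6021) = -4/3 - 2007/2 = -6029/6 ≈ -1004.8)
1/(j + X(-95)) = 1/(-6029/6 - 95) = 1/(-6599/6) = -6/6599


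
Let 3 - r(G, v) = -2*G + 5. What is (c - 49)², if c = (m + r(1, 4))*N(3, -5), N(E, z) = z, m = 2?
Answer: 3481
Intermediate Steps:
r(G, v) = -2 + 2*G (r(G, v) = 3 - (-2*G + 5) = 3 - (5 - 2*G) = 3 + (-5 + 2*G) = -2 + 2*G)
c = -10 (c = (2 + (-2 + 2*1))*(-5) = (2 + (-2 + 2))*(-5) = (2 + 0)*(-5) = 2*(-5) = -10)
(c - 49)² = (-10 - 49)² = (-59)² = 3481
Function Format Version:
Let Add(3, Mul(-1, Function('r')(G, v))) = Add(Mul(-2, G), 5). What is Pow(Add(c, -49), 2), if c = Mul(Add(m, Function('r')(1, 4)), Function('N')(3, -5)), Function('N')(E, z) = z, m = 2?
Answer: 3481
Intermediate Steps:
Function('r')(G, v) = Add(-2, Mul(2, G)) (Function('r')(G, v) = Add(3, Mul(-1, Add(Mul(-2, G), 5))) = Add(3, Mul(-1, Add(5, Mul(-2, G)))) = Add(3, Add(-5, Mul(2, G))) = Add(-2, Mul(2, G)))
c = -10 (c = Mul(Add(2, Add(-2, Mul(2, 1))), -5) = Mul(Add(2, Add(-2, 2)), -5) = Mul(Add(2, 0), -5) = Mul(2, -5) = -10)
Pow(Add(c, -49), 2) = Pow(Add(-10, -49), 2) = Pow(-59, 2) = 3481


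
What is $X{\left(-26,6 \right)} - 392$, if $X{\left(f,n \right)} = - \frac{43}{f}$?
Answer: $- \frac{10149}{26} \approx -390.35$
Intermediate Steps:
$X{\left(-26,6 \right)} - 392 = - \frac{43}{-26} - 392 = \left(-43\right) \left(- \frac{1}{26}\right) - 392 = \frac{43}{26} - 392 = - \frac{10149}{26}$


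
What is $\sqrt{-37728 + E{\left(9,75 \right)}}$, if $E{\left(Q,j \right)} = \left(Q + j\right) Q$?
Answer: $6 i \sqrt{1027} \approx 192.28 i$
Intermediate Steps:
$E{\left(Q,j \right)} = Q \left(Q + j\right)$
$\sqrt{-37728 + E{\left(9,75 \right)}} = \sqrt{-37728 + 9 \left(9 + 75\right)} = \sqrt{-37728 + 9 \cdot 84} = \sqrt{-37728 + 756} = \sqrt{-36972} = 6 i \sqrt{1027}$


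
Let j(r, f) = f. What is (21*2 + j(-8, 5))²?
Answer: 2209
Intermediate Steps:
(21*2 + j(-8, 5))² = (21*2 + 5)² = (42 + 5)² = 47² = 2209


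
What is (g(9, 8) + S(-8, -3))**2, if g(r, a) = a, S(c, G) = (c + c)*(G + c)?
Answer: 33856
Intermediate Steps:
S(c, G) = 2*c*(G + c) (S(c, G) = (2*c)*(G + c) = 2*c*(G + c))
(g(9, 8) + S(-8, -3))**2 = (8 + 2*(-8)*(-3 - 8))**2 = (8 + 2*(-8)*(-11))**2 = (8 + 176)**2 = 184**2 = 33856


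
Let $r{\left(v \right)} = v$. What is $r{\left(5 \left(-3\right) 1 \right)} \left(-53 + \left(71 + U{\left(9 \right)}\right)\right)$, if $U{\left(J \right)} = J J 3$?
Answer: $-3915$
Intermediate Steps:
$U{\left(J \right)} = 3 J^{2}$ ($U{\left(J \right)} = J^{2} \cdot 3 = 3 J^{2}$)
$r{\left(5 \left(-3\right) 1 \right)} \left(-53 + \left(71 + U{\left(9 \right)}\right)\right) = 5 \left(-3\right) 1 \left(-53 + \left(71 + 3 \cdot 9^{2}\right)\right) = \left(-15\right) 1 \left(-53 + \left(71 + 3 \cdot 81\right)\right) = - 15 \left(-53 + \left(71 + 243\right)\right) = - 15 \left(-53 + 314\right) = \left(-15\right) 261 = -3915$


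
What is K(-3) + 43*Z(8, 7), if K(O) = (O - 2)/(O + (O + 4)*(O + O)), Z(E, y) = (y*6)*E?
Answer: 130037/9 ≈ 14449.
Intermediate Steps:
Z(E, y) = 6*E*y (Z(E, y) = (6*y)*E = 6*E*y)
K(O) = (-2 + O)/(O + 2*O*(4 + O)) (K(O) = (-2 + O)/(O + (4 + O)*(2*O)) = (-2 + O)/(O + 2*O*(4 + O)))
K(-3) + 43*Z(8, 7) = (-2 - 3)/((-3)*(9 + 2*(-3))) + 43*(6*8*7) = -⅓*(-5)/(9 - 6) + 43*336 = -⅓*(-5)/3 + 14448 = -⅓*⅓*(-5) + 14448 = 5/9 + 14448 = 130037/9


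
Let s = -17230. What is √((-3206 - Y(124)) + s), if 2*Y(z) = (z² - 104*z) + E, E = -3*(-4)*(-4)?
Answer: 2*I*√5413 ≈ 147.15*I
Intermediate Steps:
E = -48 (E = 12*(-4) = -48)
Y(z) = -24 + z²/2 - 52*z (Y(z) = ((z² - 104*z) - 48)/2 = (-48 + z² - 104*z)/2 = -24 + z²/2 - 52*z)
√((-3206 - Y(124)) + s) = √((-3206 - (-24 + (½)*124² - 52*124)) - 17230) = √((-3206 - (-24 + (½)*15376 - 6448)) - 17230) = √((-3206 - (-24 + 7688 - 6448)) - 17230) = √((-3206 - 1*1216) - 17230) = √((-3206 - 1216) - 17230) = √(-4422 - 17230) = √(-21652) = 2*I*√5413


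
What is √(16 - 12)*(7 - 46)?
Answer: -78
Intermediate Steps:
√(16 - 12)*(7 - 46) = √4*(-39) = 2*(-39) = -78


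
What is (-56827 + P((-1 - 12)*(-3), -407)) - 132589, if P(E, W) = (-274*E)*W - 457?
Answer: 4159329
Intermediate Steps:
P(E, W) = -457 - 274*E*W (P(E, W) = -274*E*W - 457 = -457 - 274*E*W)
(-56827 + P((-1 - 12)*(-3), -407)) - 132589 = (-56827 + (-457 - 274*(-1 - 12)*(-3)*(-407))) - 132589 = (-56827 + (-457 - 274*(-13*(-3))*(-407))) - 132589 = (-56827 + (-457 - 274*39*(-407))) - 132589 = (-56827 + (-457 + 4349202)) - 132589 = (-56827 + 4348745) - 132589 = 4291918 - 132589 = 4159329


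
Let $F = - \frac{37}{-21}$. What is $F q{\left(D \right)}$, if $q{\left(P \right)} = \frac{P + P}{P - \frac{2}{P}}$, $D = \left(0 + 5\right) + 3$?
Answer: $\frac{2368}{651} \approx 3.6375$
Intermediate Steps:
$D = 8$ ($D = 5 + 3 = 8$)
$F = \frac{37}{21}$ ($F = \left(-37\right) \left(- \frac{1}{21}\right) = \frac{37}{21} \approx 1.7619$)
$q{\left(P \right)} = \frac{2 P}{P - \frac{2}{P}}$
$F q{\left(D \right)} = \frac{37 \frac{2 \cdot 8^{2}}{-2 + 8^{2}}}{21} = \frac{37 \cdot 2 \cdot 64 \frac{1}{-2 + 64}}{21} = \frac{37 \cdot 2 \cdot 64 \cdot \frac{1}{62}}{21} = \frac{37}{21} \cdot \frac{64}{31} = \frac{2368}{651}$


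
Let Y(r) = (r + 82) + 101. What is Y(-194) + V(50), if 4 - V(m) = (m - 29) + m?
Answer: -78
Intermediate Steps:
V(m) = 33 - 2*m (V(m) = 4 - ((m - 29) + m) = 4 - ((-29 + m) + m) = 4 - (-29 + 2*m) = 4 + (29 - 2*m) = 33 - 2*m)
Y(r) = 183 + r (Y(r) = (82 + r) + 101 = 183 + r)
Y(-194) + V(50) = (183 - 194) + (33 - 2*50) = -11 + (33 - 100) = -11 - 67 = -78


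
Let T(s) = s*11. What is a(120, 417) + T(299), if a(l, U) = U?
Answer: 3706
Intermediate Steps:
T(s) = 11*s
a(120, 417) + T(299) = 417 + 11*299 = 417 + 3289 = 3706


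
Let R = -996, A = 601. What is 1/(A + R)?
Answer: -1/395 ≈ -0.0025316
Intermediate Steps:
1/(A + R) = 1/(601 - 996) = 1/(-395) = -1/395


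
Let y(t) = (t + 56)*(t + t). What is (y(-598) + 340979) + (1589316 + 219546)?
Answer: 2798073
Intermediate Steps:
y(t) = 2*t*(56 + t) (y(t) = (56 + t)*(2*t) = 2*t*(56 + t))
(y(-598) + 340979) + (1589316 + 219546) = (2*(-598)*(56 - 598) + 340979) + (1589316 + 219546) = (2*(-598)*(-542) + 340979) + 1808862 = (648232 + 340979) + 1808862 = 989211 + 1808862 = 2798073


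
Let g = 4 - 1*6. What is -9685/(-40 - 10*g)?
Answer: 1937/4 ≈ 484.25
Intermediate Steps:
g = -2 (g = 4 - 6 = -2)
-9685/(-40 - 10*g) = -9685/(-40 - 10*(-2)) = -9685/(-40 + 20) = -9685/(-20) = -9685*(-1/20) = 1937/4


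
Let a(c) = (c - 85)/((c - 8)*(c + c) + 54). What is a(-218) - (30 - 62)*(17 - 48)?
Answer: -97801583/98590 ≈ -992.00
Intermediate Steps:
a(c) = (-85 + c)/(54 + 2*c*(-8 + c)) (a(c) = (-85 + c)/((-8 + c)*(2*c) + 54) = (-85 + c)/(2*c*(-8 + c) + 54) = (-85 + c)/(54 + 2*c*(-8 + c)))
a(-218) - (30 - 62)*(17 - 48) = (-85 - 218)/(2*(27 + (-218)² - 8*(-218))) - (30 - 62)*(17 - 48) = (½)*(-303)/(27 + 47524 + 1744) - (-32)*(-31) = (½)*(-303)/49295 - 1*992 = (½)*(1/49295)*(-303) - 992 = -303/98590 - 992 = -97801583/98590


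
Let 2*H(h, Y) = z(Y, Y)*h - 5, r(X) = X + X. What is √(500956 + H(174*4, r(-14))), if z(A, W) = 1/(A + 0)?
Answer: 5*√3927378/14 ≈ 707.77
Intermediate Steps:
z(A, W) = 1/A
r(X) = 2*X
H(h, Y) = -5/2 + h/(2*Y) (H(h, Y) = (h/Y - 5)/2 = (-5 + h/Y)/2 = -5/2 + h/(2*Y))
√(500956 + H(174*4, r(-14))) = √(500956 + (174*4 - 10*(-14))/(2*((2*(-14))))) = √(500956 + (½)*(696 - 5*(-28))/(-28)) = √(500956 + (½)*(-1/28)*(696 + 140)) = √(500956 + (½)*(-1/28)*836) = √(500956 - 209/14) = √(7013175/14) = 5*√3927378/14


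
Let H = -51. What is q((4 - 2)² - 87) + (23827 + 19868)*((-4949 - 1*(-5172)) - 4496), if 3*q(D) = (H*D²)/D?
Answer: -186707324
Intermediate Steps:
q(D) = -17*D (q(D) = ((-51*D²)/D)/3 = (-51*D)/3 = -17*D)
q((4 - 2)² - 87) + (23827 + 19868)*((-4949 - 1*(-5172)) - 4496) = -17*((4 - 2)² - 87) + (23827 + 19868)*((-4949 - 1*(-5172)) - 4496) = -17*(2² - 87) + 43695*((-4949 + 5172) - 4496) = -17*(4 - 87) + 43695*(223 - 4496) = -17*(-83) + 43695*(-4273) = 1411 - 186708735 = -186707324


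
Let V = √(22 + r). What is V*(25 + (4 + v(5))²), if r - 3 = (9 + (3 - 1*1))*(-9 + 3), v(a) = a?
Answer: 106*I*√41 ≈ 678.73*I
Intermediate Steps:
r = -63 (r = 3 + (9 + (3 - 1*1))*(-9 + 3) = 3 + (9 + (3 - 1))*(-6) = 3 + (9 + 2)*(-6) = 3 + 11*(-6) = 3 - 66 = -63)
V = I*√41 (V = √(22 - 63) = √(-41) = I*√41 ≈ 6.4031*I)
V*(25 + (4 + v(5))²) = (I*√41)*(25 + (4 + 5)²) = (I*√41)*(25 + 9²) = (I*√41)*(25 + 81) = (I*√41)*106 = 106*I*√41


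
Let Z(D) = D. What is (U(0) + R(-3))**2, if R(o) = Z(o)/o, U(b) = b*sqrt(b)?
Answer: 1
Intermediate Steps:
U(b) = b**(3/2)
R(o) = 1 (R(o) = o/o = 1)
(U(0) + R(-3))**2 = (0**(3/2) + 1)**2 = (0 + 1)**2 = 1**2 = 1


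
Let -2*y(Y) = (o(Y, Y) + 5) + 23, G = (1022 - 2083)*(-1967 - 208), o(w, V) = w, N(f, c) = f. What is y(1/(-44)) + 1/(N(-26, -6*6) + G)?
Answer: -2840715831/203073112 ≈ -13.989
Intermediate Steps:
G = 2307675 (G = -1061*(-2175) = 2307675)
y(Y) = -14 - Y/2 (y(Y) = -((Y + 5) + 23)/2 = -((5 + Y) + 23)/2 = -(28 + Y)/2 = -14 - Y/2)
y(1/(-44)) + 1/(N(-26, -6*6) + G) = (-14 - ½/(-44)) + 1/(-26 + 2307675) = (-14 - ½*(-1/44)) + 1/2307649 = (-14 + 1/88) + 1/2307649 = -1231/88 + 1/2307649 = -2840715831/203073112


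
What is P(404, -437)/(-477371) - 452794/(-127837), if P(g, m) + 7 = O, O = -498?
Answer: 216215282259/61025676527 ≈ 3.5430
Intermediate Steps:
P(g, m) = -505 (P(g, m) = -7 - 498 = -505)
P(404, -437)/(-477371) - 452794/(-127837) = -505/(-477371) - 452794/(-127837) = -505*(-1/477371) - 452794*(-1/127837) = 505/477371 + 452794/127837 = 216215282259/61025676527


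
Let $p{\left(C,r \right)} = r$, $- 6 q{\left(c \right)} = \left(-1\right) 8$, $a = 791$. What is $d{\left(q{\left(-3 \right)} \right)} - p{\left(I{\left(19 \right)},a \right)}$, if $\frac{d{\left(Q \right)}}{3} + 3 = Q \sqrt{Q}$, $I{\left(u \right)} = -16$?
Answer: $-800 + \frac{8 \sqrt{3}}{3} \approx -795.38$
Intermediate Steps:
$q{\left(c \right)} = \frac{4}{3}$ ($q{\left(c \right)} = - \frac{\left(-1\right) 8}{6} = \left(- \frac{1}{6}\right) \left(-8\right) = \frac{4}{3}$)
$d{\left(Q \right)} = -9 + 3 Q^{\frac{3}{2}}$ ($d{\left(Q \right)} = -9 + 3 Q \sqrt{Q} = -9 + 3 Q^{\frac{3}{2}}$)
$d{\left(q{\left(-3 \right)} \right)} - p{\left(I{\left(19 \right)},a \right)} = \left(-9 + 3 \left(\frac{4}{3}\right)^{\frac{3}{2}}\right) - 791 = \left(-9 + 3 \frac{8 \sqrt{3}}{9}\right) - 791 = \left(-9 + \frac{8 \sqrt{3}}{3}\right) - 791 = -800 + \frac{8 \sqrt{3}}{3}$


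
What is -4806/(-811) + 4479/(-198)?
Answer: -893627/53526 ≈ -16.695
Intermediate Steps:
-4806/(-811) + 4479/(-198) = -4806*(-1/811) + 4479*(-1/198) = 4806/811 - 1493/66 = -893627/53526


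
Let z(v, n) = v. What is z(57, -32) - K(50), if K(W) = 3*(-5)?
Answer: 72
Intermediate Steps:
K(W) = -15
z(57, -32) - K(50) = 57 - 1*(-15) = 57 + 15 = 72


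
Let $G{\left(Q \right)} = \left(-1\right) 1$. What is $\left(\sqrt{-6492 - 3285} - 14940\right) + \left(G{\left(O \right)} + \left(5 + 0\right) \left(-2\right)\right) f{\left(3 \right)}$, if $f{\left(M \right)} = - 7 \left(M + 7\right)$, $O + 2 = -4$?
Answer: $-14170 + i \sqrt{9777} \approx -14170.0 + 98.879 i$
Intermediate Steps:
$O = -6$ ($O = -2 - 4 = -6$)
$G{\left(Q \right)} = -1$
$f{\left(M \right)} = -49 - 7 M$ ($f{\left(M \right)} = - 7 \left(7 + M\right) = -49 - 7 M$)
$\left(\sqrt{-6492 - 3285} - 14940\right) + \left(G{\left(O \right)} + \left(5 + 0\right) \left(-2\right)\right) f{\left(3 \right)} = \left(\sqrt{-6492 - 3285} - 14940\right) + \left(-1 + \left(5 + 0\right) \left(-2\right)\right) \left(-49 - 21\right) = \left(\sqrt{-9777} - 14940\right) + \left(-1 + 5 \left(-2\right)\right) \left(-49 - 21\right) = \left(i \sqrt{9777} - 14940\right) + \left(-1 - 10\right) \left(-70\right) = \left(-14940 + i \sqrt{9777}\right) - -770 = \left(-14940 + i \sqrt{9777}\right) + 770 = -14170 + i \sqrt{9777}$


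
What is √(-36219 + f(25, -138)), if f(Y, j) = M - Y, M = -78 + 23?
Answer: I*√36299 ≈ 190.52*I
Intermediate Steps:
M = -55
f(Y, j) = -55 - Y
√(-36219 + f(25, -138)) = √(-36219 + (-55 - 1*25)) = √(-36219 + (-55 - 25)) = √(-36219 - 80) = √(-36299) = I*√36299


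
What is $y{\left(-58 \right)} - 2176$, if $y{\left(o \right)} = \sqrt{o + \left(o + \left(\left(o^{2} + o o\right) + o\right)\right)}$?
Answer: $-2176 + \sqrt{6554} \approx -2095.0$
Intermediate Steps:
$y{\left(o \right)} = \sqrt{2 o^{2} + 3 o}$ ($y{\left(o \right)} = \sqrt{o + \left(o + \left(\left(o^{2} + o^{2}\right) + o\right)\right)} = \sqrt{o + \left(o + \left(2 o^{2} + o\right)\right)} = \sqrt{o + \left(o + \left(o + 2 o^{2}\right)\right)} = \sqrt{o + \left(2 o + 2 o^{2}\right)} = \sqrt{2 o^{2} + 3 o}$)
$y{\left(-58 \right)} - 2176 = \sqrt{- 58 \left(3 + 2 \left(-58\right)\right)} - 2176 = \sqrt{- 58 \left(3 - 116\right)} - 2176 = \sqrt{\left(-58\right) \left(-113\right)} - 2176 = \sqrt{6554} - 2176 = -2176 + \sqrt{6554}$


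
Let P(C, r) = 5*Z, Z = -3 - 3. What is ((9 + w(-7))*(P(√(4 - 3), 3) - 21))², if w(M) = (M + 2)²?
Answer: 3006756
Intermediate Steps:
Z = -6
w(M) = (2 + M)²
P(C, r) = -30 (P(C, r) = 5*(-6) = -30)
((9 + w(-7))*(P(√(4 - 3), 3) - 21))² = ((9 + (2 - 7)²)*(-30 - 21))² = ((9 + (-5)²)*(-51))² = ((9 + 25)*(-51))² = (34*(-51))² = (-1734)² = 3006756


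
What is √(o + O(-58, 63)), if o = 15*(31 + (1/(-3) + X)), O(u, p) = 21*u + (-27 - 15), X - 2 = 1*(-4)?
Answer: I*√830 ≈ 28.81*I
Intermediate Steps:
X = -2 (X = 2 + 1*(-4) = 2 - 4 = -2)
O(u, p) = -42 + 21*u (O(u, p) = 21*u - 42 = -42 + 21*u)
o = 430 (o = 15*(31 + (1/(-3) - 2)) = 15*(31 + (-⅓ - 2)) = 15*(31 - 7/3) = 15*(86/3) = 430)
√(o + O(-58, 63)) = √(430 + (-42 + 21*(-58))) = √(430 + (-42 - 1218)) = √(430 - 1260) = √(-830) = I*√830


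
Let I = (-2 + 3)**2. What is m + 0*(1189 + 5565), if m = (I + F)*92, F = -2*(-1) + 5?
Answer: 736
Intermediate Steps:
I = 1 (I = 1**2 = 1)
F = 7 (F = 2 + 5 = 7)
m = 736 (m = (1 + 7)*92 = 8*92 = 736)
m + 0*(1189 + 5565) = 736 + 0*(1189 + 5565) = 736 + 0*6754 = 736 + 0 = 736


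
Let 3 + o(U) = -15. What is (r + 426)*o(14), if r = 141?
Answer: -10206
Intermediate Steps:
o(U) = -18 (o(U) = -3 - 15 = -18)
(r + 426)*o(14) = (141 + 426)*(-18) = 567*(-18) = -10206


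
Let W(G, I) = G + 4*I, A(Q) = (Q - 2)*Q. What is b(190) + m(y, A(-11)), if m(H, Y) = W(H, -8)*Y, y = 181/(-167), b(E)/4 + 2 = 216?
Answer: -647123/167 ≈ -3875.0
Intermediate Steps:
A(Q) = Q*(-2 + Q) (A(Q) = (-2 + Q)*Q = Q*(-2 + Q))
b(E) = 856 (b(E) = -8 + 4*216 = -8 + 864 = 856)
y = -181/167 (y = 181*(-1/167) = -181/167 ≈ -1.0838)
m(H, Y) = Y*(-32 + H) (m(H, Y) = (H + 4*(-8))*Y = (H - 32)*Y = (-32 + H)*Y = Y*(-32 + H))
b(190) + m(y, A(-11)) = 856 + (-11*(-2 - 11))*(-32 - 181/167) = 856 - 11*(-13)*(-5525/167) = 856 + 143*(-5525/167) = 856 - 790075/167 = -647123/167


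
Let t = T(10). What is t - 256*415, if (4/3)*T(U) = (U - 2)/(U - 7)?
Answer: -106238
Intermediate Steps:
T(U) = 3*(-2 + U)/(4*(-7 + U)) (T(U) = 3*((U - 2)/(U - 7))/4 = 3*((-2 + U)/(-7 + U))/4 = 3*(-2 + U)/(4*(-7 + U)))
t = 2 (t = 3*(-2 + 10)/(4*(-7 + 10)) = (¾)*8/3 = (¾)*(⅓)*8 = 2)
t - 256*415 = 2 - 256*415 = 2 - 106240 = -106238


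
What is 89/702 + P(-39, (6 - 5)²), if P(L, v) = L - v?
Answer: -27991/702 ≈ -39.873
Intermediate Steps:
89/702 + P(-39, (6 - 5)²) = 89/702 + (-39 - (6 - 5)²) = 89*(1/702) + (-39 - 1*1²) = 89/702 + (-39 - 1*1) = 89/702 + (-39 - 1) = 89/702 - 40 = -27991/702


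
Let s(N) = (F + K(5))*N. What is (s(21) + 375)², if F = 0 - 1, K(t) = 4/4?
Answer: 140625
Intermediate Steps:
K(t) = 1 (K(t) = 4*(¼) = 1)
F = -1
s(N) = 0 (s(N) = (-1 + 1)*N = 0*N = 0)
(s(21) + 375)² = (0 + 375)² = 375² = 140625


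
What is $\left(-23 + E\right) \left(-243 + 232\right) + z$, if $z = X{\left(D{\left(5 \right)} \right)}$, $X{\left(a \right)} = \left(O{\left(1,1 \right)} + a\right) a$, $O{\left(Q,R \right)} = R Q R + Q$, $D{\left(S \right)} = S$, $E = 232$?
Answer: $-2264$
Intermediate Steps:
$O{\left(Q,R \right)} = Q + Q R^{2}$ ($O{\left(Q,R \right)} = Q R R + Q = Q R^{2} + Q = Q + Q R^{2}$)
$X{\left(a \right)} = a \left(2 + a\right)$ ($X{\left(a \right)} = \left(1 \left(1 + 1^{2}\right) + a\right) a = \left(1 \left(1 + 1\right) + a\right) a = \left(1 \cdot 2 + a\right) a = \left(2 + a\right) a = a \left(2 + a\right)$)
$z = 35$ ($z = 5 \left(2 + 5\right) = 5 \cdot 7 = 35$)
$\left(-23 + E\right) \left(-243 + 232\right) + z = \left(-23 + 232\right) \left(-243 + 232\right) + 35 = 209 \left(-11\right) + 35 = -2299 + 35 = -2264$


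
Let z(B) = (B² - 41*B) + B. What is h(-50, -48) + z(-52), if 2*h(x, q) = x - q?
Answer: 4783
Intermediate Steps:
h(x, q) = x/2 - q/2 (h(x, q) = (x - q)/2 = x/2 - q/2)
z(B) = B² - 40*B
h(-50, -48) + z(-52) = ((½)*(-50) - ½*(-48)) - 52*(-40 - 52) = (-25 + 24) - 52*(-92) = -1 + 4784 = 4783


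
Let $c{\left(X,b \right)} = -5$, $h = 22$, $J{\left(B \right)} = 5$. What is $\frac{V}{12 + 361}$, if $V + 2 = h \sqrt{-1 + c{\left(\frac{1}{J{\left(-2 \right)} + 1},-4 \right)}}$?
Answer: $- \frac{2}{373} + \frac{22 i \sqrt{6}}{373} \approx -0.0053619 + 0.14447 i$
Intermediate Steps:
$V = -2 + 22 i \sqrt{6}$ ($V = -2 + 22 \sqrt{-1 - 5} = -2 + 22 \sqrt{-6} = -2 + 22 i \sqrt{6} \approx -2.0 + 53.889 i$)
$\frac{V}{12 + 361} = \frac{-2 + 22 i \sqrt{6}}{12 + 361} = \frac{-2 + 22 i \sqrt{6}}{373} = \left(-2 + 22 i \sqrt{6}\right) \frac{1}{373} = - \frac{2}{373} + \frac{22 i \sqrt{6}}{373}$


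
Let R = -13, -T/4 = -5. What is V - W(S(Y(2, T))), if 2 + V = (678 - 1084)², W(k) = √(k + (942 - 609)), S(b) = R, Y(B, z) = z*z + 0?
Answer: 164834 - 8*√5 ≈ 1.6482e+5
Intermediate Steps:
T = 20 (T = -4*(-5) = 20)
Y(B, z) = z² (Y(B, z) = z² + 0 = z²)
S(b) = -13
W(k) = √(333 + k) (W(k) = √(k + 333) = √(333 + k))
V = 164834 (V = -2 + (678 - 1084)² = -2 + (-406)² = -2 + 164836 = 164834)
V - W(S(Y(2, T))) = 164834 - √(333 - 13) = 164834 - √320 = 164834 - 8*√5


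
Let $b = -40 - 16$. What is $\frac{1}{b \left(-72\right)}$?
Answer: $\frac{1}{4032} \approx 0.00024802$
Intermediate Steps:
$b = -56$ ($b = -40 - 16 = -56$)
$\frac{1}{b \left(-72\right)} = \frac{1}{\left(-56\right) \left(-72\right)} = \frac{1}{4032}$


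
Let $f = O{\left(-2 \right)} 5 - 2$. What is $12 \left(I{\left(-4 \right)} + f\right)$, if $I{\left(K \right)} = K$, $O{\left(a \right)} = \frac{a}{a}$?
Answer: $-12$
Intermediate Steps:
$O{\left(a \right)} = 1$
$f = 3$ ($f = 1 \cdot 5 - 2 = 5 - 2 = 3$)
$12 \left(I{\left(-4 \right)} + f\right) = 12 \left(-4 + 3\right) = 12 \left(-1\right) = -12$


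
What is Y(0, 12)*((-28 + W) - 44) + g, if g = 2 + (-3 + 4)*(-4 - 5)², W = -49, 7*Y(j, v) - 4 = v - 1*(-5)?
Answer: -280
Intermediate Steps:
Y(j, v) = 9/7 + v/7 (Y(j, v) = 4/7 + (v - 1*(-5))/7 = 4/7 + (v + 5)/7 = 4/7 + (5 + v)/7 = 4/7 + (5/7 + v/7) = 9/7 + v/7)
g = 83 (g = 2 + 1*(-9)² = 2 + 1*81 = 2 + 81 = 83)
Y(0, 12)*((-28 + W) - 44) + g = (9/7 + (⅐)*12)*((-28 - 49) - 44) + 83 = (9/7 + 12/7)*(-77 - 44) + 83 = 3*(-121) + 83 = -363 + 83 = -280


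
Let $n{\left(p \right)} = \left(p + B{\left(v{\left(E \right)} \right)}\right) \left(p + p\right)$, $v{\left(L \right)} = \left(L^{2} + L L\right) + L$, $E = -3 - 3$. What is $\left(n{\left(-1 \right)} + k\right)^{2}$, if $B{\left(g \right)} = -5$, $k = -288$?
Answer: $76176$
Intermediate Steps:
$E = -6$
$v{\left(L \right)} = L + 2 L^{2}$ ($v{\left(L \right)} = \left(L^{2} + L^{2}\right) + L = 2 L^{2} + L = L + 2 L^{2}$)
$n{\left(p \right)} = 2 p \left(-5 + p\right)$ ($n{\left(p \right)} = \left(p - 5\right) \left(p + p\right) = \left(-5 + p\right) 2 p = 2 p \left(-5 + p\right)$)
$\left(n{\left(-1 \right)} + k\right)^{2} = \left(2 \left(-1\right) \left(-5 - 1\right) - 288\right)^{2} = \left(2 \left(-1\right) \left(-6\right) - 288\right)^{2} = \left(12 - 288\right)^{2} = \left(-276\right)^{2} = 76176$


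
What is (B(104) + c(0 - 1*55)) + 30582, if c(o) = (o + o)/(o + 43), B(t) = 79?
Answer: 184021/6 ≈ 30670.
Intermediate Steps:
c(o) = 2*o/(43 + o) (c(o) = (2*o)/(43 + o) = 2*o/(43 + o))
(B(104) + c(0 - 1*55)) + 30582 = (79 + 2*(0 - 1*55)/(43 + (0 - 1*55))) + 30582 = (79 + 2*(0 - 55)/(43 + (0 - 55))) + 30582 = (79 + 2*(-55)/(43 - 55)) + 30582 = (79 + 2*(-55)/(-12)) + 30582 = (79 + 2*(-55)*(-1/12)) + 30582 = (79 + 55/6) + 30582 = 529/6 + 30582 = 184021/6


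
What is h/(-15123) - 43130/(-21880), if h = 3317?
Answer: 57967903/33089124 ≈ 1.7519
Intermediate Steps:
h/(-15123) - 43130/(-21880) = 3317/(-15123) - 43130/(-21880) = 3317*(-1/15123) - 43130*(-1/21880) = -3317/15123 + 4313/2188 = 57967903/33089124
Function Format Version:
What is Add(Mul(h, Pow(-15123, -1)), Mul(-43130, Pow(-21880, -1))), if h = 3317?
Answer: Rational(57967903, 33089124) ≈ 1.7519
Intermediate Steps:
Add(Mul(h, Pow(-15123, -1)), Mul(-43130, Pow(-21880, -1))) = Add(Mul(3317, Pow(-15123, -1)), Mul(-43130, Pow(-21880, -1))) = Add(Mul(3317, Rational(-1, 15123)), Mul(-43130, Rational(-1, 21880))) = Add(Rational(-3317, 15123), Rational(4313, 2188)) = Rational(57967903, 33089124)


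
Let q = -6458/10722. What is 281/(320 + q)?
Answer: 1506441/1712291 ≈ 0.87978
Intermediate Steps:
q = -3229/5361 (q = -6458*1/10722 = -3229/5361 ≈ -0.60231)
281/(320 + q) = 281/(320 - 3229/5361) = 281/(1712291/5361) = (5361/1712291)*281 = 1506441/1712291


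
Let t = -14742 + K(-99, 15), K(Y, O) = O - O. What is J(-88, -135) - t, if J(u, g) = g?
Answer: 14607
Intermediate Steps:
K(Y, O) = 0
t = -14742 (t = -14742 + 0 = -14742)
J(-88, -135) - t = -135 - 1*(-14742) = -135 + 14742 = 14607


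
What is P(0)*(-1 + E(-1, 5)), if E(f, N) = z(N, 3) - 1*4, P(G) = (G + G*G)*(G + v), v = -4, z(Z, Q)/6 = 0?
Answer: 0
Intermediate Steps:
z(Z, Q) = 0 (z(Z, Q) = 6*0 = 0)
P(G) = (-4 + G)*(G + G²) (P(G) = (G + G*G)*(G - 4) = (G + G²)*(-4 + G) = (-4 + G)*(G + G²))
E(f, N) = -4 (E(f, N) = 0 - 1*4 = 0 - 4 = -4)
P(0)*(-1 + E(-1, 5)) = (0*(-4 + 0² - 3*0))*(-1 - 4) = (0*(-4 + 0 + 0))*(-5) = (0*(-4))*(-5) = 0*(-5) = 0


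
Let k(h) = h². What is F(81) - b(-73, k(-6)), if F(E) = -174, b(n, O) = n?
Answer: -101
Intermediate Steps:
F(81) - b(-73, k(-6)) = -174 - 1*(-73) = -174 + 73 = -101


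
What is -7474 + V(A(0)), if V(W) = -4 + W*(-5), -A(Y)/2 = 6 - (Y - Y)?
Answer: -7418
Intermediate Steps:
A(Y) = -12 (A(Y) = -2*(6 - (Y - Y)) = -2*(6 - 1*0) = -2*(6 + 0) = -2*6 = -12)
V(W) = -4 - 5*W
-7474 + V(A(0)) = -7474 + (-4 - 5*(-12)) = -7474 + (-4 + 60) = -7474 + 56 = -7418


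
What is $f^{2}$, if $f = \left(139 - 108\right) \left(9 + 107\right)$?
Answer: $12931216$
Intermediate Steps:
$f = 3596$ ($f = 31 \cdot 116 = 3596$)
$f^{2} = 3596^{2} = 12931216$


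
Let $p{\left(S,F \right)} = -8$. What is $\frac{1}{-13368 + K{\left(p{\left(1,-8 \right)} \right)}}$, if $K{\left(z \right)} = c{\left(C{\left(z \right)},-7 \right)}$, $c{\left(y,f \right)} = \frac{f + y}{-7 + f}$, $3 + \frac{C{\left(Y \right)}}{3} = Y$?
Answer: $- \frac{7}{93556} \approx -7.4822 \cdot 10^{-5}$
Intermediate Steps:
$C{\left(Y \right)} = -9 + 3 Y$
$c{\left(y,f \right)} = \frac{f + y}{-7 + f}$
$K{\left(z \right)} = \frac{8}{7} - \frac{3 z}{14}$ ($K{\left(z \right)} = \frac{-7 + \left(-9 + 3 z\right)}{-7 - 7} = \frac{-16 + 3 z}{-14} = - \frac{-16 + 3 z}{14} = \frac{8}{7} - \frac{3 z}{14}$)
$\frac{1}{-13368 + K{\left(p{\left(1,-8 \right)} \right)}} = \frac{1}{-13368 + \left(\frac{8}{7} - - \frac{12}{7}\right)} = \frac{1}{-13368 + \left(\frac{8}{7} + \frac{12}{7}\right)} = \frac{1}{-13368 + \frac{20}{7}} = \frac{1}{- \frac{93556}{7}} = - \frac{7}{93556}$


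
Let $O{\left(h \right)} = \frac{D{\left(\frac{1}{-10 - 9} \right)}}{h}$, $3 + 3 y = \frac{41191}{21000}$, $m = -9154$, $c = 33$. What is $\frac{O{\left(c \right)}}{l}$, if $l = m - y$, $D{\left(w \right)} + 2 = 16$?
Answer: $- \frac{294000}{6343482101} \approx -4.6347 \cdot 10^{-5}$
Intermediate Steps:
$y = - \frac{21809}{63000}$ ($y = -1 + \frac{41191 \cdot \frac{1}{21000}}{3} = -1 + \frac{1}{3} \cdot \frac{41191}{21000} = -1 + \frac{41191}{63000} = - \frac{21809}{63000} \approx -0.34617$)
$D{\left(w \right)} = 14$ ($D{\left(w \right)} = -2 + 16 = 14$)
$O{\left(h \right)} = \frac{14}{h}$
$l = - \frac{576680191}{63000}$ ($l = -9154 - - \frac{21809}{63000} = -9154 + \frac{21809}{63000} = - \frac{576680191}{63000} \approx -9153.7$)
$\frac{O{\left(c \right)}}{l} = \frac{14 \cdot \frac{1}{33}}{- \frac{576680191}{63000}} = 14 \cdot \frac{1}{33} \left(- \frac{63000}{576680191}\right) = \frac{14}{33} \left(- \frac{63000}{576680191}\right) = - \frac{294000}{6343482101}$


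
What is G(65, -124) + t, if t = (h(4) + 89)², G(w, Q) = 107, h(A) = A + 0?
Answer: 8756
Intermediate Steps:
h(A) = A
t = 8649 (t = (4 + 89)² = 93² = 8649)
G(65, -124) + t = 107 + 8649 = 8756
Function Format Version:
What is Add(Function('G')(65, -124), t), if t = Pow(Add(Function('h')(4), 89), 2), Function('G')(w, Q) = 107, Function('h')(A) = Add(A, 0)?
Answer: 8756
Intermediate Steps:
Function('h')(A) = A
t = 8649 (t = Pow(Add(4, 89), 2) = Pow(93, 2) = 8649)
Add(Function('G')(65, -124), t) = Add(107, 8649) = 8756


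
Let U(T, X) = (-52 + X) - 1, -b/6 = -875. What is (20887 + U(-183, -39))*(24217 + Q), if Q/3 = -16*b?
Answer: -4736747485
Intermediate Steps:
b = 5250 (b = -6*(-875) = 5250)
Q = -252000 (Q = 3*(-16*5250) = 3*(-84000) = -252000)
U(T, X) = -53 + X
(20887 + U(-183, -39))*(24217 + Q) = (20887 + (-53 - 39))*(24217 - 252000) = (20887 - 92)*(-227783) = 20795*(-227783) = -4736747485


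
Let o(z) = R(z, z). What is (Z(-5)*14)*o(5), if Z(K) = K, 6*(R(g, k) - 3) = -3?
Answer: -175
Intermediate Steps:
R(g, k) = 5/2 (R(g, k) = 3 + (1/6)*(-3) = 3 - 1/2 = 5/2)
o(z) = 5/2
(Z(-5)*14)*o(5) = -5*14*(5/2) = -70*5/2 = -175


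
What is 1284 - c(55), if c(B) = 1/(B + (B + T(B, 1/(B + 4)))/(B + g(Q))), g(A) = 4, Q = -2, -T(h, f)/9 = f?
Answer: 249979763/194691 ≈ 1284.0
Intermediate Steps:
T(h, f) = -9*f
c(B) = 1/(B + (B - 9/(4 + B))/(4 + B)) (c(B) = 1/(B + (B - 9/(B + 4))/(B + 4)) = 1/(B + (B - 9/(4 + B))/(4 + B)))
1284 - c(55) = 1284 - (4 + 55)**2/(-9 + 55*(4 + 55)*(5 + 55)) = 1284 - 59**2/(-9 + 55*59*60) = 1284 - 3481/(-9 + 194700) = 1284 - 3481/194691 = 249979763/194691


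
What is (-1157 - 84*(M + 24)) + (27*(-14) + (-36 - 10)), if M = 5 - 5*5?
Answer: -1917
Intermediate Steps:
M = -20 (M = 5 - 25 = -20)
(-1157 - 84*(M + 24)) + (27*(-14) + (-36 - 10)) = (-1157 - 84*(-20 + 24)) + (27*(-14) + (-36 - 10)) = (-1157 - 84*4) + (-378 - 46) = (-1157 - 1*336) - 424 = (-1157 - 336) - 424 = -1493 - 424 = -1917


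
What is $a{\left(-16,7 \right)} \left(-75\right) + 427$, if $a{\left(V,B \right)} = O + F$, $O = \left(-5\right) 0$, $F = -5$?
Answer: $802$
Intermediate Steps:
$O = 0$
$a{\left(V,B \right)} = -5$ ($a{\left(V,B \right)} = 0 - 5 = -5$)
$a{\left(-16,7 \right)} \left(-75\right) + 427 = \left(-5\right) \left(-75\right) + 427 = 375 + 427 = 802$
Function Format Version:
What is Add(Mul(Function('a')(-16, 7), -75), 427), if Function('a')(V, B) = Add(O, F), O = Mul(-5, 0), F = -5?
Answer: 802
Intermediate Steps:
O = 0
Function('a')(V, B) = -5 (Function('a')(V, B) = Add(0, -5) = -5)
Add(Mul(Function('a')(-16, 7), -75), 427) = Add(Mul(-5, -75), 427) = Add(375, 427) = 802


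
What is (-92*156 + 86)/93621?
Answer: -14266/93621 ≈ -0.15238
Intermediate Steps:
(-92*156 + 86)/93621 = (-14352 + 86)*(1/93621) = -14266*1/93621 = -14266/93621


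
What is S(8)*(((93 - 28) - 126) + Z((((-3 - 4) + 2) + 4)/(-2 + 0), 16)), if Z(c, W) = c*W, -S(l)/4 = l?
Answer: 1696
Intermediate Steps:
S(l) = -4*l
Z(c, W) = W*c
S(8)*(((93 - 28) - 126) + Z((((-3 - 4) + 2) + 4)/(-2 + 0), 16)) = (-4*8)*(((93 - 28) - 126) + 16*((((-3 - 4) + 2) + 4)/(-2 + 0))) = -32*((65 - 126) + 16*(((-7 + 2) + 4)/(-2))) = -32*(-61 + 16*((-5 + 4)*(-½))) = -32*(-61 + 16*(-1*(-½))) = -32*(-61 + 16*(½)) = -32*(-61 + 8) = -32*(-53) = 1696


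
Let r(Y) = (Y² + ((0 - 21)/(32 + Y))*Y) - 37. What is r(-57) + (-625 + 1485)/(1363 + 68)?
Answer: 113217893/35775 ≈ 3164.7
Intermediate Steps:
r(Y) = -37 + Y² - 21*Y/(32 + Y) (r(Y) = (Y² + (-21/(32 + Y))*Y) - 37 = (Y² - 21*Y/(32 + Y)) - 37 = -37 + Y² - 21*Y/(32 + Y))
r(-57) + (-625 + 1485)/(1363 + 68) = (-1184 + (-57)³ - 58*(-57) + 32*(-57)²)/(32 - 57) + (-625 + 1485)/(1363 + 68) = (-1184 - 185193 + 3306 + 32*3249)/(-25) + 860/1431 = -(-1184 - 185193 + 3306 + 103968)/25 + 860*(1/1431) = -1/25*(-79103) + 860/1431 = 79103/25 + 860/1431 = 113217893/35775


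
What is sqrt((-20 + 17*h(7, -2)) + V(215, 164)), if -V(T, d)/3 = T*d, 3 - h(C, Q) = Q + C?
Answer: I*sqrt(105834) ≈ 325.32*I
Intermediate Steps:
h(C, Q) = 3 - C - Q (h(C, Q) = 3 - (Q + C) = 3 - (C + Q) = 3 + (-C - Q) = 3 - C - Q)
V(T, d) = -3*T*d
sqrt((-20 + 17*h(7, -2)) + V(215, 164)) = sqrt((-20 + 17*(3 - 1*7 - 1*(-2))) - 3*215*164) = sqrt((-20 + 17*(3 - 7 + 2)) - 105780) = sqrt((-20 + 17*(-2)) - 105780) = sqrt((-20 - 34) - 105780) = sqrt(-54 - 105780) = sqrt(-105834) = I*sqrt(105834)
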